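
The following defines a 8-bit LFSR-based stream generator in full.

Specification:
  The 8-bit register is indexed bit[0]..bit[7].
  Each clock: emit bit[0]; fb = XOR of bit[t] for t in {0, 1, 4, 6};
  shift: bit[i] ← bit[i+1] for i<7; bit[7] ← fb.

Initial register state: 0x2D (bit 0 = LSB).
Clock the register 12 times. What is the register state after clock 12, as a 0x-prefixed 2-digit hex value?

0xA1

reg_0 = 0x2D
clock 1: out=1, reg = 0x96
clock 2: out=0, reg = 0x4B
clock 3: out=1, reg = 0xA5
clock 4: out=1, reg = 0xD2
clock 5: out=0, reg = 0xE9
clock 6: out=1, reg = 0x74
clock 7: out=0, reg = 0x3A
clock 8: out=0, reg = 0x1D
clock 9: out=1, reg = 0x0E
clock 10: out=0, reg = 0x87
clock 11: out=1, reg = 0x43
clock 12: out=1, reg = 0xA1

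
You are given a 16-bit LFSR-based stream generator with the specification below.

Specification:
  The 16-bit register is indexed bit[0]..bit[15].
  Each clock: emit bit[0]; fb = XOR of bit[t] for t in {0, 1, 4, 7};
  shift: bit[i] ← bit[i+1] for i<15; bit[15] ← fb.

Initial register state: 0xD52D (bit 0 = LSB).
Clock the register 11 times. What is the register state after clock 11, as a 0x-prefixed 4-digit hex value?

0xA87A

reg_0 = 0xD52D
clock 1: out=1, reg = 0xEA96
clock 2: out=0, reg = 0xF54B
clock 3: out=1, reg = 0x7AA5
clock 4: out=1, reg = 0x3D52
clock 5: out=0, reg = 0x1EA9
clock 6: out=1, reg = 0x0F54
clock 7: out=0, reg = 0x87AA
clock 8: out=0, reg = 0x43D5
clock 9: out=1, reg = 0xA1EA
clock 10: out=0, reg = 0x50F5
clock 11: out=1, reg = 0xA87A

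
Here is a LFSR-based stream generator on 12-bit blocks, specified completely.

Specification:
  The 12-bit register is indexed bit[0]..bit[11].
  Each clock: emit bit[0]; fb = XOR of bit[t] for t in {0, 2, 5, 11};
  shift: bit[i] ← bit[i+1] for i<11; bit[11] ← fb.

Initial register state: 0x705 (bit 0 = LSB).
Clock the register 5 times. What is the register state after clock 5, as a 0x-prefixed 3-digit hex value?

reg_0 = 0x705
clock 1: out=1, reg = 0x382
clock 2: out=0, reg = 0x1C1
clock 3: out=1, reg = 0x8E0
clock 4: out=0, reg = 0x470
clock 5: out=0, reg = 0xA38

0xA38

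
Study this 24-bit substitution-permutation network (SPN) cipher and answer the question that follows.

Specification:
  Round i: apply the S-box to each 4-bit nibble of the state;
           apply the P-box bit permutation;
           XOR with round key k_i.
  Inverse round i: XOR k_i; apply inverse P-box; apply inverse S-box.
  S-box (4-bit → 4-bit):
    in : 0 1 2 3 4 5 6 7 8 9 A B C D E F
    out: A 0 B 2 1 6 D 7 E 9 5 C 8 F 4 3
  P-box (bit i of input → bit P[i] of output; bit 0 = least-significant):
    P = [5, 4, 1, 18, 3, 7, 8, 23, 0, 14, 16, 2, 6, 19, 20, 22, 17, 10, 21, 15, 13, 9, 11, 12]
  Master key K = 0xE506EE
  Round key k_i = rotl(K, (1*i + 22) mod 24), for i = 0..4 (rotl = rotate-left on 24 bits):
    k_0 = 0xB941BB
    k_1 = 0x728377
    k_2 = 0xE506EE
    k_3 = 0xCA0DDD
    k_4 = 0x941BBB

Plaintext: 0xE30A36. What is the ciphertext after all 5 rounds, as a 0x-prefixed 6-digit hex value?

0xB7056E

s_0 = plaintext = 0xE30A36
s_1 = Round(s_0, k_0) = 0xF44D18
s_2 = Round(s_1, k_1) = 0x75E120
s_3 = Round(s_2, k_2) = 0x512876
s_4 = Round(s_3, k_3) = 0x874633
s_5 = Round(s_4, k_4) = 0xB7056E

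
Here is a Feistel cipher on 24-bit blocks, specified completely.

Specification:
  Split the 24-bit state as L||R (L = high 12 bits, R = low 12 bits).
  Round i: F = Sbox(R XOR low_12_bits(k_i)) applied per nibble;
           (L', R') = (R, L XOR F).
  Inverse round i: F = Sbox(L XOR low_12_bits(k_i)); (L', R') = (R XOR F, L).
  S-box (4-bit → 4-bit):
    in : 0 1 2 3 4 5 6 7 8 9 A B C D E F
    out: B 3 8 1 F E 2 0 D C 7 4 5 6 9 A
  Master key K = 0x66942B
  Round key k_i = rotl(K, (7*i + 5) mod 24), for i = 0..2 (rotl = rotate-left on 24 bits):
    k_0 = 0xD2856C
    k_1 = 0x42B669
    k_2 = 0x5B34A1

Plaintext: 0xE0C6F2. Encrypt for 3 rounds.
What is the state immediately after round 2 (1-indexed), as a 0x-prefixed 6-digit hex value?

0xFC5A87

s_0 = plaintext = 0xE0C6F2
s_1 = Round(s_0, k_0) = 0x6F2FC5
s_2 = Round(s_1, k_1) = 0xFC5A87
s_3 = Round(s_2, k_2) = 0xA87647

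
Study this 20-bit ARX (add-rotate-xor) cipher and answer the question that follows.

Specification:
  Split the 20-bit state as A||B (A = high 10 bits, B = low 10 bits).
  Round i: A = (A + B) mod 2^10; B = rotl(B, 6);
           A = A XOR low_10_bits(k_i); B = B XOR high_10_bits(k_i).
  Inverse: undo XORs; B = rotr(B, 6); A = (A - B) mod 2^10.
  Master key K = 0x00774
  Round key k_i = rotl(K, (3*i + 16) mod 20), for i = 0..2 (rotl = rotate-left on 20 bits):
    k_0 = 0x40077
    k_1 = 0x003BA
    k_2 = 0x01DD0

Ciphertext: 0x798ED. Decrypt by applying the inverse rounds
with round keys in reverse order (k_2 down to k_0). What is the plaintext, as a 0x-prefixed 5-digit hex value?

0xFB3AC

s_0 = ciphertext = 0x798ED
s_1 = InvRound(s_0, k_2) = 0x64EA3
s_2 = InvRound(s_1, k_1) = 0xFBE3A
s_3 = InvRound(s_2, k_0) = 0xFB3AC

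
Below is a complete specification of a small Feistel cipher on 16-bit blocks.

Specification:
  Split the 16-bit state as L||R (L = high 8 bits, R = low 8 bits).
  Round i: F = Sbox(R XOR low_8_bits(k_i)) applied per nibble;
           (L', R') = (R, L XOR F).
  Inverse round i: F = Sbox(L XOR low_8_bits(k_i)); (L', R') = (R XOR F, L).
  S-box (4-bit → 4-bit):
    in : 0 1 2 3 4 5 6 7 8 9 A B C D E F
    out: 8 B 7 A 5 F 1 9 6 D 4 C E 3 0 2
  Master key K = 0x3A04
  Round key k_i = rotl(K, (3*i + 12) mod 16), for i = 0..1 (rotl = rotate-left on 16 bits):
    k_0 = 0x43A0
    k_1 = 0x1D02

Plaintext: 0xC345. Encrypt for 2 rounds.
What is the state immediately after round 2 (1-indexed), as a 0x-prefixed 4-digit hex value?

0xCCA5

s_0 = plaintext = 0xC345
s_1 = Round(s_0, k_0) = 0x45CC
s_2 = Round(s_1, k_1) = 0xCCA5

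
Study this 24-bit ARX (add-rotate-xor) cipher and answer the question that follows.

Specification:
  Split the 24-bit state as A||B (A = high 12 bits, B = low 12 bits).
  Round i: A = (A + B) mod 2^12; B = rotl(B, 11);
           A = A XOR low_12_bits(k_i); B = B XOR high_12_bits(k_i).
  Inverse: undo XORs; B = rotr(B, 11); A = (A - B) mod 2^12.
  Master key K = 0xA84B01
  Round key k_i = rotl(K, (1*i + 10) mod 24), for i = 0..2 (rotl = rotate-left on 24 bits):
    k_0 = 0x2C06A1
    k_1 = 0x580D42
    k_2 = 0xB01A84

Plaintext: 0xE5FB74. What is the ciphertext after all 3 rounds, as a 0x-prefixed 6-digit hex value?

0xB6F01F

s_0 = plaintext = 0xE5FB74
s_1 = Round(s_0, k_0) = 0xF7277A
s_2 = Round(s_1, k_1) = 0xBAE63D
s_3 = Round(s_2, k_2) = 0xB6F01F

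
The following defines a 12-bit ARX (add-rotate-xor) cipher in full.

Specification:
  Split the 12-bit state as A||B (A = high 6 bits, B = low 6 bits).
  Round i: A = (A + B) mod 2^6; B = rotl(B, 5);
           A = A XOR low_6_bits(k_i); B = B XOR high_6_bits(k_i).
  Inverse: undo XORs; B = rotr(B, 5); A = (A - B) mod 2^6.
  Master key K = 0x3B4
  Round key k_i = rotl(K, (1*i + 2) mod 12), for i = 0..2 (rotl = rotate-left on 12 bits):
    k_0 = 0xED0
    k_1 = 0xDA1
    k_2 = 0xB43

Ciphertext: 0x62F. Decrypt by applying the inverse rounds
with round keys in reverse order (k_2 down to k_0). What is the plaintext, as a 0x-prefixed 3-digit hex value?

s_0 = ciphertext = 0x62F
s_1 = InvRound(s_0, k_2) = 0x5C4
s_2 = InvRound(s_1, k_1) = 0x465
s_3 = InvRound(s_2, k_0) = 0x17C

0x17C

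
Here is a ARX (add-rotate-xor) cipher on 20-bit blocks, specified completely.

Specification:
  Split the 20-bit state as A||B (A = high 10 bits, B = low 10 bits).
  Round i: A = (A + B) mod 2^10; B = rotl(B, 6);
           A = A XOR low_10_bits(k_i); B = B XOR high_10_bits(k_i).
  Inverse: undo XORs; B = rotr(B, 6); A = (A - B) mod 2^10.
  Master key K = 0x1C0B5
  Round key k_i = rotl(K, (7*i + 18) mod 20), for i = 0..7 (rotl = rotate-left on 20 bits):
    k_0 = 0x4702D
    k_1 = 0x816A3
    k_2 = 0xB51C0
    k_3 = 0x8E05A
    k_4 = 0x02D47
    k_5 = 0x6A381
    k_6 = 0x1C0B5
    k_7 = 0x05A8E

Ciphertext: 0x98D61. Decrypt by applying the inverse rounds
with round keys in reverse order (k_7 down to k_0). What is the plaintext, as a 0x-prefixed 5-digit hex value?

0x6AE78

s_0 = ciphertext = 0x98D61
s_1 = InvRound(s_0, k_7) = 0x5E375
s_2 = InvRound(s_1, k_6) = 0x5C45C
s_3 = InvRound(s_2, k_5) = 0xEA747
s_4 = InvRound(s_3, k_4) = 0x884CD
s_5 = InvRound(s_4, k_3) = 0xC835B
s_6 = InvRound(s_5, k_2) = 0x7A8F6
s_7 = InvRound(s_6, k_1) = 0x03B3B
s_8 = InvRound(s_7, k_0) = 0x6AE78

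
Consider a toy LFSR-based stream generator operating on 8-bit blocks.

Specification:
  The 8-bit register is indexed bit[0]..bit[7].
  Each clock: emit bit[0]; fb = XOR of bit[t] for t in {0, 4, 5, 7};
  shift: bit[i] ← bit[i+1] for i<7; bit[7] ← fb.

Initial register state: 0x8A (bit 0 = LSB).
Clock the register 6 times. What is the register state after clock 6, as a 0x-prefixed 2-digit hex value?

reg_0 = 0x8A
clock 1: out=0, reg = 0xC5
clock 2: out=1, reg = 0x62
clock 3: out=0, reg = 0xB1
clock 4: out=1, reg = 0x58
clock 5: out=0, reg = 0xAC
clock 6: out=0, reg = 0x56

0x56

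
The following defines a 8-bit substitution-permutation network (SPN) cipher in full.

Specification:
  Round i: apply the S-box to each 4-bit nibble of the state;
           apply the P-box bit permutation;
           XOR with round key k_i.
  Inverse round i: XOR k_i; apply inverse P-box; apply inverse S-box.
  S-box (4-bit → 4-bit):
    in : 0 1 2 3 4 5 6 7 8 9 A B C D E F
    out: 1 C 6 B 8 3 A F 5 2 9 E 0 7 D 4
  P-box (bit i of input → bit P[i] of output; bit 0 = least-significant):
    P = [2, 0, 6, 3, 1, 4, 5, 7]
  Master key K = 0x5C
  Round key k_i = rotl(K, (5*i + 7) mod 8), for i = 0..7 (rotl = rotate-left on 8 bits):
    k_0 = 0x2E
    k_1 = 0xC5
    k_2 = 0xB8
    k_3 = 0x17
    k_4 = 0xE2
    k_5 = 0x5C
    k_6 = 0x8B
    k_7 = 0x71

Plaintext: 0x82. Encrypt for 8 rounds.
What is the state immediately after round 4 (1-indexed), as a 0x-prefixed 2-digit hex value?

0xEB

s_0 = plaintext = 0x82
s_1 = Round(s_0, k_0) = 0x4D
s_2 = Round(s_1, k_1) = 0x00
s_3 = Round(s_2, k_2) = 0xBE
s_4 = Round(s_3, k_3) = 0xEB
s_5 = Round(s_4, k_4) = 0x09
s_6 = Round(s_5, k_5) = 0x5F
s_7 = Round(s_6, k_6) = 0xD9
s_8 = Round(s_7, k_7) = 0x42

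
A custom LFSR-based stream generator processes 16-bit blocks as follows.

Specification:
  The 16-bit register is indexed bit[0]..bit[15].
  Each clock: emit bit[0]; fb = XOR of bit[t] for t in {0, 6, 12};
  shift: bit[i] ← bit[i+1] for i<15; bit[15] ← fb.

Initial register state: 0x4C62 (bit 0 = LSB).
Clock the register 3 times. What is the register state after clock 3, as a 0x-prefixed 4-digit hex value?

reg_0 = 0x4C62
clock 1: out=0, reg = 0xA631
clock 2: out=1, reg = 0xD318
clock 3: out=0, reg = 0xE98C

0xE98C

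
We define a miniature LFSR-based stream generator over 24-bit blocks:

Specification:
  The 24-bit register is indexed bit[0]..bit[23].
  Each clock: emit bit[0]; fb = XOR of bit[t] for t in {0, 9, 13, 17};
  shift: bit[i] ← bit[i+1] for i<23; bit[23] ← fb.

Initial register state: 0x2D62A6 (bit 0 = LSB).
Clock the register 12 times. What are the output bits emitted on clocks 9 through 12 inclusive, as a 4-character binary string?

reg_0 = 0x2D62A6
clock 1: out=0, reg = 0x16B153
clock 2: out=1, reg = 0x8B58A9
clock 3: out=1, reg = 0x45AC54
clock 4: out=0, reg = 0xA2D62A
clock 5: out=0, reg = 0x516B15
clock 6: out=1, reg = 0xA8B58A
clock 7: out=0, reg = 0xD45AC5
clock 8: out=1, reg = 0x6A2D62
clock 9: out=0, reg = 0x3516B1
clock 10: out=1, reg = 0x1A8B58
clock 11: out=0, reg = 0x0D45AC
clock 12: out=0, reg = 0x06A2D6

0100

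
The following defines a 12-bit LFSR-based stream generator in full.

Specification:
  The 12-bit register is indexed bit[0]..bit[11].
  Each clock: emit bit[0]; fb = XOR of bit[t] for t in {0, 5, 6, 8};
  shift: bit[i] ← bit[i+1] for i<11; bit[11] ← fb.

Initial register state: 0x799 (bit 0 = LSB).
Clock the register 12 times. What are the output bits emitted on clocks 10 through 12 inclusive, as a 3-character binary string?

110

reg_0 = 0x799
clock 1: out=1, reg = 0x3CC
clock 2: out=0, reg = 0x1E6
clock 3: out=0, reg = 0x8F3
clock 4: out=1, reg = 0xC79
clock 5: out=1, reg = 0xE3C
clock 6: out=0, reg = 0xF1E
clock 7: out=0, reg = 0xF8F
clock 8: out=1, reg = 0x7C7
clock 9: out=1, reg = 0xBE3
clock 10: out=1, reg = 0x5F1
clock 11: out=1, reg = 0x2F8
clock 12: out=0, reg = 0x17C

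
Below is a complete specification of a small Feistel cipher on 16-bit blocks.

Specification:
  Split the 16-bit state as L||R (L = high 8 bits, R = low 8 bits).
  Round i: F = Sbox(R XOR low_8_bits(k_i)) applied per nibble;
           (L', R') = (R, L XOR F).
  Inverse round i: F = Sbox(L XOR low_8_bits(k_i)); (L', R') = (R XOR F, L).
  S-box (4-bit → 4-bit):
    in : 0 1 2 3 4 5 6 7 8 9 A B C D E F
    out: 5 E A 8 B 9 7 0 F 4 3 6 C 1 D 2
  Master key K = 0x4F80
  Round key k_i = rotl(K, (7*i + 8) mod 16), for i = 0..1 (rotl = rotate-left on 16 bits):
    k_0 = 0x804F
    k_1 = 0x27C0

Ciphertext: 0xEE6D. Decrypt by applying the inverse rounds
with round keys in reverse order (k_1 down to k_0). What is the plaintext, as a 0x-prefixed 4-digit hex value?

s_0 = ciphertext = 0xEE6D
s_1 = InvRound(s_0, k_1) = 0xC0EE
s_2 = InvRound(s_1, k_0) = 0x1CC0

0x1CC0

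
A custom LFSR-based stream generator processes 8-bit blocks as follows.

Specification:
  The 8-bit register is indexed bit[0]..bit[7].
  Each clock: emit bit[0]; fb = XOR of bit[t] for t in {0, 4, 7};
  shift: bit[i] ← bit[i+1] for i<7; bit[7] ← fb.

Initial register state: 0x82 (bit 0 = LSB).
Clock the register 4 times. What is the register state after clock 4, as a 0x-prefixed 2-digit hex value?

reg_0 = 0x82
clock 1: out=0, reg = 0xC1
clock 2: out=1, reg = 0x60
clock 3: out=0, reg = 0x30
clock 4: out=0, reg = 0x98

0x98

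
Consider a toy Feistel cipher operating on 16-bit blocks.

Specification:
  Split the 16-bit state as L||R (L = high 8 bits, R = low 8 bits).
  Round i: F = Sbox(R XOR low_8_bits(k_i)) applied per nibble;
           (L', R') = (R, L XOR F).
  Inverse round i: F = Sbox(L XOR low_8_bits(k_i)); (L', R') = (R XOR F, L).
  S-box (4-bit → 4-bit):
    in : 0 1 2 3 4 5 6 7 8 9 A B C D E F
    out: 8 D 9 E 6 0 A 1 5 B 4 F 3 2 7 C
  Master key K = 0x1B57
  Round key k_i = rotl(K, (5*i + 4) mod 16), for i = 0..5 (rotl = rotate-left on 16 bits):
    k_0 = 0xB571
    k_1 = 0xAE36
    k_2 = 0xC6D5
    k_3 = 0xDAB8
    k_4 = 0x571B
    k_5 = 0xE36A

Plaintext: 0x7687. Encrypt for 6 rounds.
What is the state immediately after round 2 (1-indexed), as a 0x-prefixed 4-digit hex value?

0xBCD3

s_0 = plaintext = 0x7687
s_1 = Round(s_0, k_0) = 0x87BC
s_2 = Round(s_1, k_1) = 0xBCD3
s_3 = Round(s_2, k_2) = 0xD336
s_4 = Round(s_3, k_3) = 0x3684
s_5 = Round(s_4, k_4) = 0x848A
s_6 = Round(s_5, k_5) = 0x8AFC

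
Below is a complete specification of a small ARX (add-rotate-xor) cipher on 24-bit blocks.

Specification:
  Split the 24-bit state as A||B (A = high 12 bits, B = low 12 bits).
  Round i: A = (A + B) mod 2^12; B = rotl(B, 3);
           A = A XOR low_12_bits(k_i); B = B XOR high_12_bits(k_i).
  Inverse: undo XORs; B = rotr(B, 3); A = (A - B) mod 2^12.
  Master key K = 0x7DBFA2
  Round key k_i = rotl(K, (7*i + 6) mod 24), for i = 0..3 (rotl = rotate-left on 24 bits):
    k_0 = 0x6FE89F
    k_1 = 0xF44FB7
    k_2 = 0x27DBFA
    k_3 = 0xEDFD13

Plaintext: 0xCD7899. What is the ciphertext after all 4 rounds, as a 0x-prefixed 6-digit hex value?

0x77084D

s_0 = plaintext = 0xCD7899
s_1 = Round(s_0, k_0) = 0xDEF232
s_2 = Round(s_1, k_1) = 0xF96ED5
s_3 = Round(s_2, k_2) = 0x5914D2
s_4 = Round(s_3, k_3) = 0x77084D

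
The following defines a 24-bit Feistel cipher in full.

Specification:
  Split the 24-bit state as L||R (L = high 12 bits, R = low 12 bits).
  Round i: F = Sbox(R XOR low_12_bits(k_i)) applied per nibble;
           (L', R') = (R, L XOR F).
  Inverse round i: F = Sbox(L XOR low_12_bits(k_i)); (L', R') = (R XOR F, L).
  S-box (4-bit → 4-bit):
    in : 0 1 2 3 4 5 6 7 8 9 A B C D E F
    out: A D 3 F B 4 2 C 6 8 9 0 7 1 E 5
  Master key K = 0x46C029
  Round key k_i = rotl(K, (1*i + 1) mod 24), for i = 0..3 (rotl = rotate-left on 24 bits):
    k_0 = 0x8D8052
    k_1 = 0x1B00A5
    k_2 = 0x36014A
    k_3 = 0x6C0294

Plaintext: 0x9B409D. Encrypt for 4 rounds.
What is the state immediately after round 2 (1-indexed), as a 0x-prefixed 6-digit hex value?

s_0 = plaintext = 0x9B409D
s_1 = Round(s_0, k_0) = 0x09D3C1
s_2 = Round(s_1, k_1) = 0x3C1FB6
s_3 = Round(s_2, k_2) = 0xFB6D96
s_4 = Round(s_3, k_3) = 0xD96A15

0x3C1FB6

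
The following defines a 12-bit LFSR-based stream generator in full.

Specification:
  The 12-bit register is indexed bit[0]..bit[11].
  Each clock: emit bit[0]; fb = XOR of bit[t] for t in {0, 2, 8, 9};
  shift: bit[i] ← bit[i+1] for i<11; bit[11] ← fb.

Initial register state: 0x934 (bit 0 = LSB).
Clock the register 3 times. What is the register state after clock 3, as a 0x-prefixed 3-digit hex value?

0x926

reg_0 = 0x934
clock 1: out=0, reg = 0x49A
clock 2: out=0, reg = 0x24D
clock 3: out=1, reg = 0x926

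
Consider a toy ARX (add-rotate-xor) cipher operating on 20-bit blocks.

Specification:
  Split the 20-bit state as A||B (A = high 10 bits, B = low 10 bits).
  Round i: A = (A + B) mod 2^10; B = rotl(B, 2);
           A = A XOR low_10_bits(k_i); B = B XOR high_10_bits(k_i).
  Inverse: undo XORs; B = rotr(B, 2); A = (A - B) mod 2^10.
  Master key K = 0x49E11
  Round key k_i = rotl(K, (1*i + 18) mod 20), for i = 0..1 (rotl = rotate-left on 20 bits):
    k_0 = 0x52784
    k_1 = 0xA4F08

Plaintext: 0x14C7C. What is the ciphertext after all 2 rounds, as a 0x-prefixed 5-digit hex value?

0xC3077

s_0 = plaintext = 0x14C7C
s_1 = Round(s_0, k_0) = 0xD2CB9
s_2 = Round(s_1, k_1) = 0xC3077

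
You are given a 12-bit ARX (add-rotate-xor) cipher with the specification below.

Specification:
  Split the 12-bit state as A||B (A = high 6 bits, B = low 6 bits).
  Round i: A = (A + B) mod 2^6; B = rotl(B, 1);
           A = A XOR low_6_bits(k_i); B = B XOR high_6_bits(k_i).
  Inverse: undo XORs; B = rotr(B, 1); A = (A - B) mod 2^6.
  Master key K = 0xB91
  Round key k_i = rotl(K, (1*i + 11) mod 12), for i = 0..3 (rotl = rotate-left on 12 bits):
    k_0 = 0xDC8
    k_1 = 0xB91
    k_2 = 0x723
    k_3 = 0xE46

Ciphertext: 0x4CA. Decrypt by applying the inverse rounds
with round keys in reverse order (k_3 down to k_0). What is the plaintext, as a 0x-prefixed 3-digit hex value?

s_0 = ciphertext = 0x4CA
s_1 = InvRound(s_0, k_3) = 0x739
s_2 = InvRound(s_1, k_2) = 0x372
s_3 = InvRound(s_2, k_1) = 0x38E
s_4 = InvRound(s_3, k_0) = 0x2BC

0x2BC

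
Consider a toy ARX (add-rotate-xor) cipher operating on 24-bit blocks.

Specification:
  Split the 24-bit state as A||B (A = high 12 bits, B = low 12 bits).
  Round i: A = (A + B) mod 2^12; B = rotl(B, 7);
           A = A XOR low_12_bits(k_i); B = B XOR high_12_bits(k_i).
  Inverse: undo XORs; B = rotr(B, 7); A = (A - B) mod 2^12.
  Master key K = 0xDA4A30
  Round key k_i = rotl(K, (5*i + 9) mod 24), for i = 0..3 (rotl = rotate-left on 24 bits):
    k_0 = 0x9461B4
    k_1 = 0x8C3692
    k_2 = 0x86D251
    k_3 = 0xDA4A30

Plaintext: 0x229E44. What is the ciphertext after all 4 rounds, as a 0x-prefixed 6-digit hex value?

s_0 = plaintext = 0x229E44
s_1 = Round(s_0, k_0) = 0x1D9B34
s_2 = Round(s_1, k_1) = 0xB9F29A
s_3 = Round(s_2, k_2) = 0xC68579
s_4 = Round(s_3, k_3) = 0xBD110F

0xBD110F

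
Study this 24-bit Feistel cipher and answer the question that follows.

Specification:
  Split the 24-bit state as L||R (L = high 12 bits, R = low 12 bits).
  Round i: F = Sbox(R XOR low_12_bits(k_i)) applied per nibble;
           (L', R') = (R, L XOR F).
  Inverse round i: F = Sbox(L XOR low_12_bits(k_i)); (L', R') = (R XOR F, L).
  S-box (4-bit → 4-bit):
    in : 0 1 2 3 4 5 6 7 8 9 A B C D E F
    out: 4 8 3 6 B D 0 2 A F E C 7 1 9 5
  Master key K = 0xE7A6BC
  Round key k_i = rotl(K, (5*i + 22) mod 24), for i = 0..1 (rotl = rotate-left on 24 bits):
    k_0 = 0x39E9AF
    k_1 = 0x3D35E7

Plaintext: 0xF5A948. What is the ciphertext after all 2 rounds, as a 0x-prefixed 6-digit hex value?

0xBC807D

s_0 = plaintext = 0xF5A948
s_1 = Round(s_0, k_0) = 0x948BC8
s_2 = Round(s_1, k_1) = 0xBC807D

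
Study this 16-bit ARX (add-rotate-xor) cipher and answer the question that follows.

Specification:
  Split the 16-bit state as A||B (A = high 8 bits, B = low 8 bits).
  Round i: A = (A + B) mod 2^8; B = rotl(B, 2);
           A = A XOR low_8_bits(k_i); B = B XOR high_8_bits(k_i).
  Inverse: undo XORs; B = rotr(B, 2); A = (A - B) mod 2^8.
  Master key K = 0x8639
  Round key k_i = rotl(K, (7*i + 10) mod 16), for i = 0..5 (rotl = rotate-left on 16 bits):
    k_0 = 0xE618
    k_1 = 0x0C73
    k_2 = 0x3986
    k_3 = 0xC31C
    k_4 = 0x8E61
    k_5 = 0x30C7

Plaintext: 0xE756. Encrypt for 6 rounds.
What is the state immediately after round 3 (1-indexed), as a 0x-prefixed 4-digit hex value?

s_0 = plaintext = 0xE756
s_1 = Round(s_0, k_0) = 0x25BF
s_2 = Round(s_1, k_1) = 0x97F2
s_3 = Round(s_2, k_2) = 0x0FF2
s_4 = Round(s_3, k_3) = 0x1D08
s_5 = Round(s_4, k_4) = 0x44AE
s_6 = Round(s_5, k_5) = 0x358A

0x0FF2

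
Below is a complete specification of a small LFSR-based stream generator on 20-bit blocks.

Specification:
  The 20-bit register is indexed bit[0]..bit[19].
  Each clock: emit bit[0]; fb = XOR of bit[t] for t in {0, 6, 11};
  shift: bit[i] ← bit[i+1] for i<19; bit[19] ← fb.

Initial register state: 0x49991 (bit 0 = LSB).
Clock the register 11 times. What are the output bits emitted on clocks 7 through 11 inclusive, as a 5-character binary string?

reg_0 = 0x49991
clock 1: out=1, reg = 0x24CC8
clock 2: out=0, reg = 0x12664
clock 3: out=0, reg = 0x89332
clock 4: out=0, reg = 0x44999
clock 5: out=1, reg = 0x224CC
clock 6: out=0, reg = 0x91266
clock 7: out=0, reg = 0xC8933
clock 8: out=1, reg = 0x64499
clock 9: out=1, reg = 0xB224C
clock 10: out=0, reg = 0xD9126
clock 11: out=0, reg = 0x6C893

01100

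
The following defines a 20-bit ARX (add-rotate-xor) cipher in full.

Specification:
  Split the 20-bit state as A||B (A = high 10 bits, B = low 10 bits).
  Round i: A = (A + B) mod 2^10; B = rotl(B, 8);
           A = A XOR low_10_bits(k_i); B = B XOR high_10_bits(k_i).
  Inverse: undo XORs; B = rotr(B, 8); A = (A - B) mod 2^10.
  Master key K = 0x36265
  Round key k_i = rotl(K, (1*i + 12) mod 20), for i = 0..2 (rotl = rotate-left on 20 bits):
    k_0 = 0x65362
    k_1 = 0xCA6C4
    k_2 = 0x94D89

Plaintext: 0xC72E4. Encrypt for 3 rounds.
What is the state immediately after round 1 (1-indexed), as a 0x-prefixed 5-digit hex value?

s_0 = plaintext = 0xC72E4
s_1 = Round(s_0, k_0) = 0x5892D
s_2 = Round(s_1, k_1) = 0x12E62
s_3 = Round(s_2, k_2) = 0xC90CB

0x5892D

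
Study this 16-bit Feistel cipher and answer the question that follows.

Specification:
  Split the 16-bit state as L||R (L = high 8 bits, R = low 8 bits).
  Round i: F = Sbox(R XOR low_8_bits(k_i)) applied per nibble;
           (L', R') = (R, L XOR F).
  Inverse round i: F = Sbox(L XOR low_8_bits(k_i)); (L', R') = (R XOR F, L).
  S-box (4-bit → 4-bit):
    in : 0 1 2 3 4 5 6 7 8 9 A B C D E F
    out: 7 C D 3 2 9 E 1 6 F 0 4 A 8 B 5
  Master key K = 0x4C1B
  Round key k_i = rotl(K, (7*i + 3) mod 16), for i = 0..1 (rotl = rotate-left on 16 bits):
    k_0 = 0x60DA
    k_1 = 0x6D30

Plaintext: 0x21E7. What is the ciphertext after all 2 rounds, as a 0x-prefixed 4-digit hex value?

s_0 = plaintext = 0x21E7
s_1 = Round(s_0, k_0) = 0xE719
s_2 = Round(s_1, k_1) = 0x1938

0x1938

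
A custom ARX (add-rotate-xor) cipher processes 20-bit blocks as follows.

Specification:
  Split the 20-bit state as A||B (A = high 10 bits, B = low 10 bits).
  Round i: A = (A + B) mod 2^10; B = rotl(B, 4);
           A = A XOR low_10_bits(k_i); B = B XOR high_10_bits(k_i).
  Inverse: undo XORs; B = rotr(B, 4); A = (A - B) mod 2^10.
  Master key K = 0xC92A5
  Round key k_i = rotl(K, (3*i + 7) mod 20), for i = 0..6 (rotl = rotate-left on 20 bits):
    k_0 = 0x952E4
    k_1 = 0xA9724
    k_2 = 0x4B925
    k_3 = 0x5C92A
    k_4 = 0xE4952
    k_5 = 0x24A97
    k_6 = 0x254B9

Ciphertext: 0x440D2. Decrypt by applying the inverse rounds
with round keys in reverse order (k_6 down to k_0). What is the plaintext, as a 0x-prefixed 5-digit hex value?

s_0 = ciphertext = 0x440D2
s_1 = InvRound(s_0, k_6) = 0xF95C4
s_2 = InvRound(s_1, k_5) = 0xF7595
s_3 = InvRound(s_2, k_4) = 0x2BDE0
s_4 = InvRound(s_3, k_3) = 0x3F089
s_5 = InvRound(s_4, k_2) = 0xFFDDA
s_6 = InvRound(s_5, k_1) = 0x393F7
s_7 = InvRound(s_6, k_0) = 0x498DA

0x498DA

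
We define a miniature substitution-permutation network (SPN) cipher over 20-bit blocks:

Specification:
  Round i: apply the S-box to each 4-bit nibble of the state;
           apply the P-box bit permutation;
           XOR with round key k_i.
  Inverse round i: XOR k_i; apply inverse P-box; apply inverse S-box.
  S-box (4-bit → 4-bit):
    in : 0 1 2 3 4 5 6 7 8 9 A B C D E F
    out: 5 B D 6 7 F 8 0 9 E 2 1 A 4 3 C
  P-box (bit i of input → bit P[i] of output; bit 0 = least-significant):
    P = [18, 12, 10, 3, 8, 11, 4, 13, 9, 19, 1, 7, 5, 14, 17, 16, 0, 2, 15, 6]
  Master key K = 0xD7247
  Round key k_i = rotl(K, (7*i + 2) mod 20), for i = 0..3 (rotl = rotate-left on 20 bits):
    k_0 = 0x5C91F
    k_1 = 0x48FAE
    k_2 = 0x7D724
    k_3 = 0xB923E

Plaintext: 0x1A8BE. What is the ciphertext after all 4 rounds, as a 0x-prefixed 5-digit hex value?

0xBB263

s_0 = plaintext = 0x1A8BE
s_1 = Round(s_0, k_0) = 0x19ADA
s_2 = Round(s_1, k_1) = 0xFDFFB
s_3 = Round(s_2, k_2) = 0x177F6
s_4 = Round(s_3, k_3) = 0xBB263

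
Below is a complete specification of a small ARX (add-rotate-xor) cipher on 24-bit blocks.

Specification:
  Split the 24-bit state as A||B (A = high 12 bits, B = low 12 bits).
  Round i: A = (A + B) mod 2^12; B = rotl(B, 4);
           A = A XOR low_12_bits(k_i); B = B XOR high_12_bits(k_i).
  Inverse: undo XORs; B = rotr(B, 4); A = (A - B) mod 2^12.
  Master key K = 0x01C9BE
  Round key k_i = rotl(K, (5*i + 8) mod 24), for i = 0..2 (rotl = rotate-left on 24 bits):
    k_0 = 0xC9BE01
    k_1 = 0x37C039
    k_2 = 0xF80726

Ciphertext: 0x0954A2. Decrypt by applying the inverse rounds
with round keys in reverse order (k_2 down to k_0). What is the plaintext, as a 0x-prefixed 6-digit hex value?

0x1F5728

s_0 = ciphertext = 0x0954A2
s_1 = InvRound(s_0, k_2) = 0x5012B2
s_2 = InvRound(s_1, k_1) = 0x71CE1C
s_3 = InvRound(s_2, k_0) = 0x1F5728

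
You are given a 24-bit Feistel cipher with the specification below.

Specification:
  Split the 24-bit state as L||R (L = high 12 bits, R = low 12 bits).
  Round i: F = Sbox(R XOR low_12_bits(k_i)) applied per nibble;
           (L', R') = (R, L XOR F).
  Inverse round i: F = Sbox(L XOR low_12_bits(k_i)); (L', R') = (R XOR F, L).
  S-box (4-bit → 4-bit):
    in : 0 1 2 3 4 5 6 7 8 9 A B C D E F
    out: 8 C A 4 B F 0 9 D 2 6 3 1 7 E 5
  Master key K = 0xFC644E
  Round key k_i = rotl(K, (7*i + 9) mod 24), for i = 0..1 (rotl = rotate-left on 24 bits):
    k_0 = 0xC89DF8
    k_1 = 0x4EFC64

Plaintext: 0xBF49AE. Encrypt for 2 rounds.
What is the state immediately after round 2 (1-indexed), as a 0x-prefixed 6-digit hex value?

0x0048A6

s_0 = plaintext = 0xBF49AE
s_1 = Round(s_0, k_0) = 0x9AE004
s_2 = Round(s_1, k_1) = 0x0048A6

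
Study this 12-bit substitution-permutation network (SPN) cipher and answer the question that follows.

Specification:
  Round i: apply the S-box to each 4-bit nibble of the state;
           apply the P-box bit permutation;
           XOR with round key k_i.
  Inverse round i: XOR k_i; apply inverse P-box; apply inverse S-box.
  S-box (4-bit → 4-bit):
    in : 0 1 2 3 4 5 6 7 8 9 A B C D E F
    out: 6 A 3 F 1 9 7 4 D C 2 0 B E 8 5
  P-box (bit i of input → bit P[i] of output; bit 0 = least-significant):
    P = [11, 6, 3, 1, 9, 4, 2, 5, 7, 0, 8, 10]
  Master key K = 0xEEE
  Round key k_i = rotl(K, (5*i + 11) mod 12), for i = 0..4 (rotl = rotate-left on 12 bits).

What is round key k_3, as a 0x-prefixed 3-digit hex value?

0xBBB

K = 0xEEE
k_0 = rotl(K, (5*0+11) mod 12) = rotl(K, 11) = 0x777
k_1 = rotl(K, (5*1+11) mod 12) = rotl(K, 4) = 0xEEE
k_2 = rotl(K, (5*2+11) mod 12) = rotl(K, 9) = 0xDDD
k_3 = rotl(K, (5*3+11) mod 12) = rotl(K, 2) = 0xBBB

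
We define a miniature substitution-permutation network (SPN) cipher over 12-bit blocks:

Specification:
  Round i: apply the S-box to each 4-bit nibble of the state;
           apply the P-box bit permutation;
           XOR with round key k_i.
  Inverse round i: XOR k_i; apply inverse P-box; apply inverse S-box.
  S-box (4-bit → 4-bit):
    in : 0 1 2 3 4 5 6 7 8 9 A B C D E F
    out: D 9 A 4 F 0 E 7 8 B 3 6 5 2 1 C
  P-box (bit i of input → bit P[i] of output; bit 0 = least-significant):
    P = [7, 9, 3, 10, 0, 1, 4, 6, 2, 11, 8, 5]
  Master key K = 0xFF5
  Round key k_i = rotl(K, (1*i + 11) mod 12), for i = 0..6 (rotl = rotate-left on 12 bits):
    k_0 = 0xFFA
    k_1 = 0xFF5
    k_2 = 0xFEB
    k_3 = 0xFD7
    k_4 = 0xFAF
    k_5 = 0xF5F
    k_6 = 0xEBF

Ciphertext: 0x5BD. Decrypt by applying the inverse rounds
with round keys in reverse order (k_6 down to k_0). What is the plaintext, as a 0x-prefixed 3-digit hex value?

s_0 = ciphertext = 0x5BD
s_1 = InvRound(s_0, k_6) = 0xBDD
s_2 = InvRound(s_1, k_5) = 0x5D1
s_3 = InvRound(s_2, k_4) = 0x96B
s_4 = InvRound(s_3, k_3) = 0x134
s_5 = InvRound(s_4, k_2) = 0xA44
s_6 = InvRound(s_5, k_1) = 0xFC1
s_7 = InvRound(s_6, k_0) = 0x873

0x873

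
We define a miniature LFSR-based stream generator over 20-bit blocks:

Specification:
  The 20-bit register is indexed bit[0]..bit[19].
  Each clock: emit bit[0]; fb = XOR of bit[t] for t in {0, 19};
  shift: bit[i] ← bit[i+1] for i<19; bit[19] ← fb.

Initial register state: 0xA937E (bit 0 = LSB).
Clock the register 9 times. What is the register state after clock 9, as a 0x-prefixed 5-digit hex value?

reg_0 = 0xA937E
clock 1: out=0, reg = 0xD49BF
clock 2: out=1, reg = 0x6A4DF
clock 3: out=1, reg = 0xB526F
clock 4: out=1, reg = 0x5A937
clock 5: out=1, reg = 0xAD49B
clock 6: out=1, reg = 0x56A4D
clock 7: out=1, reg = 0xAB526
clock 8: out=0, reg = 0xD5A93
clock 9: out=1, reg = 0x6AD49

0x6AD49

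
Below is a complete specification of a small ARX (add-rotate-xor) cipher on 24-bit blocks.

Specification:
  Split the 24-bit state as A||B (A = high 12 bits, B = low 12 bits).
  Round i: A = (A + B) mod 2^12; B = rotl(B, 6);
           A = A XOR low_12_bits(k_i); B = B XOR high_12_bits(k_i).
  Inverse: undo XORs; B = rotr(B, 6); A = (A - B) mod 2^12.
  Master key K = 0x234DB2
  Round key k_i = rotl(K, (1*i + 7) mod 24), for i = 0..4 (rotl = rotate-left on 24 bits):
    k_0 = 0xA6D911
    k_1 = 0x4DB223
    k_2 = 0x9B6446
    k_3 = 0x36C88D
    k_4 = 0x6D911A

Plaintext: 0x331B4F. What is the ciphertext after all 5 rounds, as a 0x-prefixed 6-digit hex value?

s_0 = plaintext = 0x331B4F
s_1 = Round(s_0, k_0) = 0x791980
s_2 = Round(s_1, k_1) = 0x3324FD
s_3 = Round(s_2, k_2) = 0xC696E5
s_4 = Round(s_3, k_3) = 0xBC3A37
s_5 = Round(s_4, k_4) = 0x4E0B31

0x4E0B31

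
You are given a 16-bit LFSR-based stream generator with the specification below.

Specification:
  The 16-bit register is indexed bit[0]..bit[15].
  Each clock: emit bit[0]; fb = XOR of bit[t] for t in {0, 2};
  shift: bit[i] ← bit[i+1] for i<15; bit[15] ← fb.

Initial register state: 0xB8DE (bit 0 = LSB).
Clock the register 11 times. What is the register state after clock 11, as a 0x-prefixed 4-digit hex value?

0xDD37

reg_0 = 0xB8DE
clock 1: out=0, reg = 0xDC6F
clock 2: out=1, reg = 0x6E37
clock 3: out=1, reg = 0x371B
clock 4: out=1, reg = 0x9B8D
clock 5: out=1, reg = 0x4DC6
clock 6: out=0, reg = 0xA6E3
clock 7: out=1, reg = 0xD371
clock 8: out=1, reg = 0xE9B8
clock 9: out=0, reg = 0x74DC
clock 10: out=0, reg = 0xBA6E
clock 11: out=0, reg = 0xDD37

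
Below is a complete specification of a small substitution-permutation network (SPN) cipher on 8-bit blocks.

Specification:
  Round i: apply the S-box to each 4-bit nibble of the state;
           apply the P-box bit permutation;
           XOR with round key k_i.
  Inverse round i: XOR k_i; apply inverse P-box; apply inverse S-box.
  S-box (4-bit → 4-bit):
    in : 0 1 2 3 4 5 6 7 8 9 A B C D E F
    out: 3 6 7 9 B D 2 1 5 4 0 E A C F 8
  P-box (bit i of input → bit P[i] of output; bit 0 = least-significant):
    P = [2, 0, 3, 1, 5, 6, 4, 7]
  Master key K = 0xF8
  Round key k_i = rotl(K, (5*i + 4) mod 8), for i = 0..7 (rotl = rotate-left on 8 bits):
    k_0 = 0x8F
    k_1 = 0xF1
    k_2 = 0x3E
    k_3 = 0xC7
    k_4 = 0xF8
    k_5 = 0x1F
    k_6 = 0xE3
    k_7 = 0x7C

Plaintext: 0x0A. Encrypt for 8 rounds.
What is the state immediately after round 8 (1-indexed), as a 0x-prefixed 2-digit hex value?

0xE7

s_0 = plaintext = 0x0A
s_1 = Round(s_0, k_0) = 0xEF
s_2 = Round(s_1, k_1) = 0x03
s_3 = Round(s_2, k_2) = 0x58
s_4 = Round(s_3, k_3) = 0x7B
s_5 = Round(s_4, k_4) = 0xD3
s_6 = Round(s_5, k_5) = 0x89
s_7 = Round(s_6, k_6) = 0xDB
s_8 = Round(s_7, k_7) = 0xE7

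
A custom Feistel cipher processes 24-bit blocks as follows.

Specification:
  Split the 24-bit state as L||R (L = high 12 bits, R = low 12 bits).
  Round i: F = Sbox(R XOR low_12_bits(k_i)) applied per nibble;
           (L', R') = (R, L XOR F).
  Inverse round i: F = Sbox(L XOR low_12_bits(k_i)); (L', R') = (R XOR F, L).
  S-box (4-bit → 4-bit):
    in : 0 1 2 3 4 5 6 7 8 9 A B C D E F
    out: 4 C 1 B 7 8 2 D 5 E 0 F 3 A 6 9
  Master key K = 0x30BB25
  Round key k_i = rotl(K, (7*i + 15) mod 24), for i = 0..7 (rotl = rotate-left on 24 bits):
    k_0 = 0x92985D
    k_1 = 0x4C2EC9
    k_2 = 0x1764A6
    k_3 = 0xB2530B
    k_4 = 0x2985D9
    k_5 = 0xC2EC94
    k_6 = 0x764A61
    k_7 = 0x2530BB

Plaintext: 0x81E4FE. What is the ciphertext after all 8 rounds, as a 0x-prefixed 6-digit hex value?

0x4C6F24

s_0 = plaintext = 0x81E4FE
s_1 = Round(s_0, k_0) = 0x4FEB15
s_2 = Round(s_1, k_1) = 0xB15C5D
s_3 = Round(s_2, k_2) = 0xC5DE8A
s_4 = Round(s_3, k_3) = 0xE8A601
s_5 = Round(s_4, k_4) = 0x60152F
s_6 = Round(s_5, k_5) = 0x52F8FE
s_7 = Round(s_6, k_6) = 0x8FE4C6
s_8 = Round(s_7, k_7) = 0x4C6F24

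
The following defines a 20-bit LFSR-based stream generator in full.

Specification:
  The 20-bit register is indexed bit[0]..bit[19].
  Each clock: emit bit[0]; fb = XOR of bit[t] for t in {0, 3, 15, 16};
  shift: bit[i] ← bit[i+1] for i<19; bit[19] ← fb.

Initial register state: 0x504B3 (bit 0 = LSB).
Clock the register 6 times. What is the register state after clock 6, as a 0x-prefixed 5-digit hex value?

reg_0 = 0x504B3
clock 1: out=1, reg = 0x28259
clock 2: out=1, reg = 0x9412C
clock 3: out=0, reg = 0x4A096
clock 4: out=0, reg = 0xA504B
clock 5: out=1, reg = 0x52825
clock 6: out=1, reg = 0x29412

0x29412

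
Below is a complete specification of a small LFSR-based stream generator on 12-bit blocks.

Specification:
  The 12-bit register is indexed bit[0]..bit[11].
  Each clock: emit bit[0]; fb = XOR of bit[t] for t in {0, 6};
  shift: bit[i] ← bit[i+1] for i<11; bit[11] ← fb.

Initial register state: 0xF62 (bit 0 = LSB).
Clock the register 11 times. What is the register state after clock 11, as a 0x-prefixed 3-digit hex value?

reg_0 = 0xF62
clock 1: out=0, reg = 0xFB1
clock 2: out=1, reg = 0xFD8
clock 3: out=0, reg = 0xFEC
clock 4: out=0, reg = 0xFF6
clock 5: out=0, reg = 0xFFB
clock 6: out=1, reg = 0x7FD
clock 7: out=1, reg = 0x3FE
clock 8: out=0, reg = 0x9FF
clock 9: out=1, reg = 0x4FF
clock 10: out=1, reg = 0x27F
clock 11: out=1, reg = 0x13F

0x13F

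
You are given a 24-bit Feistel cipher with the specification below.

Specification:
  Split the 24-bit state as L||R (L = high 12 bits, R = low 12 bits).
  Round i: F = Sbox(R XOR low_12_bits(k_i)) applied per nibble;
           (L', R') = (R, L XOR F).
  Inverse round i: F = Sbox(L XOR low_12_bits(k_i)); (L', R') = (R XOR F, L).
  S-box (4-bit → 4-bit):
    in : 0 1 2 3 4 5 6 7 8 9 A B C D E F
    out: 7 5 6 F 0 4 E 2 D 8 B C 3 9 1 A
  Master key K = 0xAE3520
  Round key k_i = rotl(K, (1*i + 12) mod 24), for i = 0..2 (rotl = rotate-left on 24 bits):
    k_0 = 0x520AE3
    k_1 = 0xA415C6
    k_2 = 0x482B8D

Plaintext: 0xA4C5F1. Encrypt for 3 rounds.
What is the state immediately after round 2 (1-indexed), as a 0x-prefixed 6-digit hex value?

0x01A162

s_0 = plaintext = 0xA4C5F1
s_1 = Round(s_0, k_0) = 0x5F101A
s_2 = Round(s_1, k_1) = 0x01A162
s_3 = Round(s_2, k_2) = 0x162B00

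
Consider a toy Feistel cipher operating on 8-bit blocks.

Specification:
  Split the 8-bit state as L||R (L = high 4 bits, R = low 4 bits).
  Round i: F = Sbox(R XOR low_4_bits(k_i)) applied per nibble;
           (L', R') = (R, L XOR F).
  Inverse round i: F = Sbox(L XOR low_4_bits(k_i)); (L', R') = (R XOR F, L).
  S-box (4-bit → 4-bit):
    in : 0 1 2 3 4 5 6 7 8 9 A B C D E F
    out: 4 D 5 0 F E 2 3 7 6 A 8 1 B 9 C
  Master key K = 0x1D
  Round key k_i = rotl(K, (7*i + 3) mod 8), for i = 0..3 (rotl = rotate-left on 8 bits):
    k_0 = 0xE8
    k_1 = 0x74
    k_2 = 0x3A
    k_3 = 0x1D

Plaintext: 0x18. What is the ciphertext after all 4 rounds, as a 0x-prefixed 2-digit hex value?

0x9A

s_0 = plaintext = 0x18
s_1 = Round(s_0, k_0) = 0x85
s_2 = Round(s_1, k_1) = 0x55
s_3 = Round(s_2, k_2) = 0x59
s_4 = Round(s_3, k_3) = 0x9A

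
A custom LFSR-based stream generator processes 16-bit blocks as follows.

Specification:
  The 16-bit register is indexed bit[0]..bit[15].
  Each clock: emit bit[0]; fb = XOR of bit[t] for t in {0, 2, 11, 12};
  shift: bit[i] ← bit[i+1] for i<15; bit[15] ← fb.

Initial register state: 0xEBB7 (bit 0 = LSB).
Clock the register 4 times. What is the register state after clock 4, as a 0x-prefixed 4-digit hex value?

0x9EBB

reg_0 = 0xEBB7
clock 1: out=1, reg = 0xF5DB
clock 2: out=1, reg = 0x7AED
clock 3: out=1, reg = 0x3D76
clock 4: out=0, reg = 0x9EBB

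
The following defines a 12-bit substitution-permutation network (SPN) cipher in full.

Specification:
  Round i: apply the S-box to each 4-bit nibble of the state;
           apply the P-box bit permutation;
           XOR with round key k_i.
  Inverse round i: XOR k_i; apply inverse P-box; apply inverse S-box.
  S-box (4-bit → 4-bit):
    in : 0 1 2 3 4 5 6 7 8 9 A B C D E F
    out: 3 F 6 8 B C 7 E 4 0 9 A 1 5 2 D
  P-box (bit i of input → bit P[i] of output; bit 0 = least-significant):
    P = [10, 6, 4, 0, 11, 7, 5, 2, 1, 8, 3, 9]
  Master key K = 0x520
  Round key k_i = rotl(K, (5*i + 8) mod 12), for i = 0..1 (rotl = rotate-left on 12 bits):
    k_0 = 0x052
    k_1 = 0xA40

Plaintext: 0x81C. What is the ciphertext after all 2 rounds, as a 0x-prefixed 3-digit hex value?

s_0 = plaintext = 0x81C
s_1 = Round(s_0, k_0) = 0xCFE
s_2 = Round(s_1, k_1) = 0x226

0x226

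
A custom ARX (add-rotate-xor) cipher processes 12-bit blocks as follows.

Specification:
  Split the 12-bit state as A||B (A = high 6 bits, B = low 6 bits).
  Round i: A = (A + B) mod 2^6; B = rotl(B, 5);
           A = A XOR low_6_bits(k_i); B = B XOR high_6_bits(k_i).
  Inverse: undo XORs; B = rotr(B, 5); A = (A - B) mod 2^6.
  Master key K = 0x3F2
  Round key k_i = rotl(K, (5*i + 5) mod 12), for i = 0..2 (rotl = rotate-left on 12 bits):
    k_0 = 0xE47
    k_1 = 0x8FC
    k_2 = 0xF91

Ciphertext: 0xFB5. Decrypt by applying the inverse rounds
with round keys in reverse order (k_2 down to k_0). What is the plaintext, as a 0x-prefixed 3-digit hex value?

s_0 = ciphertext = 0xFB5
s_1 = InvRound(s_0, k_2) = 0x656
s_2 = InvRound(s_1, k_1) = 0xEAB
s_3 = InvRound(s_2, k_0) = 0x664

0x664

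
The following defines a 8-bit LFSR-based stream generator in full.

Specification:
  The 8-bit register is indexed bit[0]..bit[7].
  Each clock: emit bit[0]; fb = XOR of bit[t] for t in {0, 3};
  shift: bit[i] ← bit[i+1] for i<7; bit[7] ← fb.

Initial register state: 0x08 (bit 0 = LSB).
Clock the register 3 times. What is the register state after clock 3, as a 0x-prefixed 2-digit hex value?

0x21

reg_0 = 0x08
clock 1: out=0, reg = 0x84
clock 2: out=0, reg = 0x42
clock 3: out=0, reg = 0x21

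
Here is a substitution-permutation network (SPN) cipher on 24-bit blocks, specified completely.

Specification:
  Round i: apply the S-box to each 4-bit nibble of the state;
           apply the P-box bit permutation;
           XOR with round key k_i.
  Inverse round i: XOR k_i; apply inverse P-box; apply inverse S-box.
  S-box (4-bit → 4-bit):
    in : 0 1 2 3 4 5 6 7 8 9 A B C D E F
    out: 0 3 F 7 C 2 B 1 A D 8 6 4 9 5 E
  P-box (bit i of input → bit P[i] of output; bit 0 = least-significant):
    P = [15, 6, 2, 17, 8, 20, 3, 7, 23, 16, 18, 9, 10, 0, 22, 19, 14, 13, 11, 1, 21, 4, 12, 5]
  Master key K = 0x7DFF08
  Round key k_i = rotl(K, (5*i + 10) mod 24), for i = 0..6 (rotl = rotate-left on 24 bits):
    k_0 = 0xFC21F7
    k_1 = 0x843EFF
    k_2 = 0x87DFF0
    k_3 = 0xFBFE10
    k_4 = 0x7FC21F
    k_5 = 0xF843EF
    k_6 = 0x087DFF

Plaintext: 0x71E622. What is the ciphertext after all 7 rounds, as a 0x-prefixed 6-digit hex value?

0x4289E7

s_0 = plaintext = 0x71E622
s_1 = Round(s_0, k_0) = 0x0FC63B
s_2 = Round(s_1, k_1) = 0x5515B1
s_3 = Round(s_2, k_2) = 0x967BA9
s_4 = Round(s_3, k_3) = 0xDC0AB6
s_5 = Round(s_4, k_4) = 0x4D4877
s_6 = Round(s_5, k_5) = 0xB190CD
s_7 = Round(s_6, k_6) = 0x4289E7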